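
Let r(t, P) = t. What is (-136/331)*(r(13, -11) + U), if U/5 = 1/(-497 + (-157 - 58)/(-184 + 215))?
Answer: -13799308/2585441 ≈ -5.3373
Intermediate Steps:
U = -155/15622 (U = 5/(-497 + (-157 - 58)/(-184 + 215)) = 5/(-497 - 215/31) = 5/(-15622/31) = 5*(-31/15622) = -155/15622 ≈ -0.0099219)
(-136/331)*(r(13, -11) + U) = (-136/331)*(13 - 155/15622) = -136*1/331*(202931/15622) = -136/331*202931/15622 = -13799308/2585441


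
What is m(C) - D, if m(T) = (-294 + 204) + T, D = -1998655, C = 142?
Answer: 1998707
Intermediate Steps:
m(T) = -90 + T
m(C) - D = (-90 + 142) - 1*(-1998655) = 52 + 1998655 = 1998707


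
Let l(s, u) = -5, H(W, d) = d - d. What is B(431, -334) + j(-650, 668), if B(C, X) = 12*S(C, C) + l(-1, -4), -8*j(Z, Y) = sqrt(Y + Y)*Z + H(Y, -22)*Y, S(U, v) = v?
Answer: 5167 + 325*sqrt(334)/2 ≈ 8136.8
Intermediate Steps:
H(W, d) = 0
j(Z, Y) = -Z*sqrt(2)*sqrt(Y)/8 (j(Z, Y) = -(sqrt(Y + Y)*Z + 0*Y)/8 = -(sqrt(2*Y)*Z + 0)/8 = -((sqrt(2)*sqrt(Y))*Z + 0)/8 = -(Z*sqrt(2)*sqrt(Y) + 0)/8 = -Z*sqrt(2)*sqrt(Y)/8)
B(C, X) = -5 + 12*C (B(C, X) = 12*C - 5 = -5 + 12*C)
B(431, -334) + j(-650, 668) = (-5 + 12*431) - 1/8*(-650)*sqrt(2)*sqrt(668) = (-5 + 5172) - 1/8*(-650)*sqrt(2)*2*sqrt(167) = 5167 + 325*sqrt(334)/2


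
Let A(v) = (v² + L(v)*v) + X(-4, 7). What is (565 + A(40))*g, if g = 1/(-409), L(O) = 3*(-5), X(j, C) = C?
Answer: -1572/409 ≈ -3.8435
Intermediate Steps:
L(O) = -15
A(v) = 7 + v² - 15*v (A(v) = (v² - 15*v) + 7 = 7 + v² - 15*v)
g = -1/409 ≈ -0.0024450
(565 + A(40))*g = (565 + (7 + 40² - 15*40))*(-1/409) = (565 + (7 + 1600 - 600))*(-1/409) = (565 + 1007)*(-1/409) = 1572*(-1/409) = -1572/409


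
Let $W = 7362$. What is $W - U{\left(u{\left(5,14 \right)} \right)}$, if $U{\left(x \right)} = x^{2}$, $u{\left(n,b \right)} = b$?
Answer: $7166$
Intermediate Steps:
$W - U{\left(u{\left(5,14 \right)} \right)} = 7362 - 14^{2} = 7362 - 196 = 7166$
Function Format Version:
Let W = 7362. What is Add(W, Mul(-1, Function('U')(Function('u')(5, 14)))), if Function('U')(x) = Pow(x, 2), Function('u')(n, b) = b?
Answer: 7166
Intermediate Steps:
Add(W, Mul(-1, Function('U')(Function('u')(5, 14)))) = Add(7362, Mul(-1, Pow(14, 2))) = Add(7362, Mul(-1, 196)) = Add(7362, -196) = 7166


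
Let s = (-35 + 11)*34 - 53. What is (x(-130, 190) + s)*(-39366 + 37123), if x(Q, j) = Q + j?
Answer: 1814587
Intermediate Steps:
s = -869 (s = -24*34 - 53 = -816 - 53 = -869)
(x(-130, 190) + s)*(-39366 + 37123) = ((-130 + 190) - 869)*(-39366 + 37123) = (60 - 869)*(-2243) = -809*(-2243) = 1814587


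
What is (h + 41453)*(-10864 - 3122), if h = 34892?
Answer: -1067761170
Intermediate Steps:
(h + 41453)*(-10864 - 3122) = (34892 + 41453)*(-10864 - 3122) = 76345*(-13986) = -1067761170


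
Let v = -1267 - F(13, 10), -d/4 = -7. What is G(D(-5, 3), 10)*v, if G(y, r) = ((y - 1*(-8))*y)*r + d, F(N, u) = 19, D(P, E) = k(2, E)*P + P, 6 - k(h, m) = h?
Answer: -5501508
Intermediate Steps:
k(h, m) = 6 - h
d = 28 (d = -4*(-7) = 28)
D(P, E) = 5*P (D(P, E) = (6 - 1*2)*P + P = (6 - 2)*P + P = 4*P + P = 5*P)
G(y, r) = 28 + r*y*(8 + y) (G(y, r) = ((y - 1*(-8))*y)*r + 28 = ((y + 8)*y)*r + 28 = ((8 + y)*y)*r + 28 = (y*(8 + y))*r + 28 = r*y*(8 + y) + 28 = 28 + r*y*(8 + y))
v = -1286 (v = -1267 - 1*19 = -1267 - 19 = -1286)
G(D(-5, 3), 10)*v = (28 + 10*(5*(-5))² + 8*10*(5*(-5)))*(-1286) = (28 + 10*(-25)² + 8*10*(-25))*(-1286) = (28 + 10*625 - 2000)*(-1286) = (28 + 6250 - 2000)*(-1286) = 4278*(-1286) = -5501508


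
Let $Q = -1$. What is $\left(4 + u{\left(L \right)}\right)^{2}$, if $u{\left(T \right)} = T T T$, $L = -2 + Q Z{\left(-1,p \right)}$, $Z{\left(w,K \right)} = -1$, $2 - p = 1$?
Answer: $9$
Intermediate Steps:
$p = 1$ ($p = 2 - 1 = 1$)
$L = -1$ ($L = -2 - -1 = -2 + 1 = -1$)
$u{\left(T \right)} = T^{3}$ ($u{\left(T \right)} = T^{2} T = T^{3}$)
$\left(4 + u{\left(L \right)}\right)^{2} = \left(4 + \left(-1\right)^{3}\right)^{2} = \left(4 - 1\right)^{2} = 3^{2} = 9$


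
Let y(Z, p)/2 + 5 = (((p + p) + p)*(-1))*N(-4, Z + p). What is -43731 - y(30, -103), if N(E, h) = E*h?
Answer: -224177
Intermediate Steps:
y(Z, p) = -10 - 6*p*(-4*Z - 4*p) (y(Z, p) = -10 + 2*((((p + p) + p)*(-1))*(-4*(Z + p))) = -10 + 2*(((2*p + p)*(-1))*(-4*Z - 4*p)) = -10 + 2*(((3*p)*(-1))*(-4*Z - 4*p)) = -10 + 2*((-3*p)*(-4*Z - 4*p)) = -10 + 2*(-3*p*(-4*Z - 4*p)) = -10 - 6*p*(-4*Z - 4*p))
-43731 - y(30, -103) = -43731 - (-10 + 24*(-103)² + 24*30*(-103)) = -43731 - (-10 + 24*10609 - 74160) = -43731 - (-10 + 254616 - 74160) = -43731 - 1*180446 = -43731 - 180446 = -224177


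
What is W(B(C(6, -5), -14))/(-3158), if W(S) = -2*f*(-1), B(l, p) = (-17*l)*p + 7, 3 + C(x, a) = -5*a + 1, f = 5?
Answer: -5/1579 ≈ -0.0031666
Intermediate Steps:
C(x, a) = -2 - 5*a (C(x, a) = -3 + (-5*a + 1) = -3 + (1 - 5*a) = -2 - 5*a)
B(l, p) = 7 - 17*l*p (B(l, p) = -17*l*p + 7 = 7 - 17*l*p)
W(S) = 10 (W(S) = -2*5*(-1) = -10*(-1) = 10)
W(B(C(6, -5), -14))/(-3158) = 10/(-3158) = 10*(-1/3158) = -5/1579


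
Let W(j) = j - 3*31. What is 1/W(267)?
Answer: 1/174 ≈ 0.0057471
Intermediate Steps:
W(j) = -93 + j (W(j) = j - 93 = -93 + j)
1/W(267) = 1/(-93 + 267) = 1/174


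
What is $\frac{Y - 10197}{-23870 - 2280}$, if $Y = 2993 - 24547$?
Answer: $\frac{31751}{26150} \approx 1.2142$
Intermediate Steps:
$Y = -21554$
$\frac{Y - 10197}{-23870 - 2280} = \frac{-21554 - 10197}{-23870 - 2280} = - \frac{31751}{-26150} = \left(-31751\right) \left(- \frac{1}{26150}\right) = \frac{31751}{26150}$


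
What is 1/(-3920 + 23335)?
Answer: 1/19415 ≈ 5.1507e-5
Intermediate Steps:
1/(-3920 + 23335) = 1/19415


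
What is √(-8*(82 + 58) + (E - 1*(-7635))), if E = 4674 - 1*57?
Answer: 22*√23 ≈ 105.51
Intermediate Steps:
E = 4617 (E = 4674 - 57 = 4617)
√(-8*(82 + 58) + (E - 1*(-7635))) = √(-8*(82 + 58) + (4617 - 1*(-7635))) = √(-8*140 + (4617 + 7635)) = √(-1120 + 12252) = √11132 = 22*√23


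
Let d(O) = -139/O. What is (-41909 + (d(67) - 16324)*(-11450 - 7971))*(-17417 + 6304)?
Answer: -236048951323292/67 ≈ -3.5231e+12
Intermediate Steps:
(-41909 + (d(67) - 16324)*(-11450 - 7971))*(-17417 + 6304) = (-41909 + (-139/67 - 16324)*(-11450 - 7971))*(-17417 + 6304) = (-41909 + (-139*1/67 - 16324)*(-19421))*(-11113) = (-41909 + (-139/67 - 16324)*(-19421))*(-11113) = (-41909 - 1093847/67*(-19421))*(-11113) = (-41909 + 21243602587/67)*(-11113) = (21240794684/67)*(-11113) = -236048951323292/67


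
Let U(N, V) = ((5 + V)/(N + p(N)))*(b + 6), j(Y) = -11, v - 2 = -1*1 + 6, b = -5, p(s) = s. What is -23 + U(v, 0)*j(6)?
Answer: -377/14 ≈ -26.929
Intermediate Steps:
v = 7 (v = 2 + (-1*1 + 6) = 2 + (-1 + 6) = 2 + 5 = 7)
U(N, V) = (5 + V)/(2*N) (U(N, V) = ((5 + V)/(N + N))*(-5 + 6) = ((5 + V)/((2*N)))*1 = ((5 + V)*(1/(2*N)))*1 = ((5 + V)/(2*N))*1 = (5 + V)/(2*N))
-23 + U(v, 0)*j(6) = -23 + ((½)*(5 + 0)/7)*(-11) = -23 + ((½)*(⅐)*5)*(-11) = -23 + (5/14)*(-11) = -23 - 55/14 = -377/14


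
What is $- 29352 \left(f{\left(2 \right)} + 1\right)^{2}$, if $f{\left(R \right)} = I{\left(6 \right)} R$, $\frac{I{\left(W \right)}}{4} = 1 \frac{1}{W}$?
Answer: $- \frac{479416}{3} \approx -1.5981 \cdot 10^{5}$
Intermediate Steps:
$I{\left(W \right)} = \frac{4}{W}$ ($I{\left(W \right)} = 4 \cdot 1 \frac{1}{W} = \frac{4}{W}$)
$f{\left(R \right)} = \frac{2 R}{3}$ ($f{\left(R \right)} = \frac{4}{6} R = 4 \cdot \frac{1}{6} R = \frac{2 R}{3}$)
$- 29352 \left(f{\left(2 \right)} + 1\right)^{2} = - 29352 \left(\frac{2}{3} \cdot 2 + 1\right)^{2} = - 29352 \left(\frac{4}{3} + 1\right)^{2} = - 29352 \left(\frac{7}{3}\right)^{2} = \left(-29352\right) \frac{49}{9} = - \frac{479416}{3}$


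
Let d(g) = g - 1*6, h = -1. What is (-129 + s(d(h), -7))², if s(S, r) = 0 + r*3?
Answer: 22500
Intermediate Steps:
d(g) = -6 + g (d(g) = g - 6 = -6 + g)
s(S, r) = 3*r (s(S, r) = 0 + 3*r = 3*r)
(-129 + s(d(h), -7))² = (-129 + 3*(-7))² = (-129 - 21)² = (-150)² = 22500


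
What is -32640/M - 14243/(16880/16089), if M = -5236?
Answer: -17636880879/1299760 ≈ -13569.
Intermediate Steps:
-32640/M - 14243/(16880/16089) = -32640/(-5236) - 14243/(16880/16089) = -32640*(-1/5236) - 14243/(16880*(1/16089)) = 480/77 - 14243/16880/16089 = 480/77 - 14243*16089/16880 = 480/77 - 229155627/16880 = -17636880879/1299760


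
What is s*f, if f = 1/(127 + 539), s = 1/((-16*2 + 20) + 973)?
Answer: 1/640026 ≈ 1.5624e-6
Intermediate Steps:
s = 1/961 (s = 1/((-32 + 20) + 973) = 1/(-12 + 973) = 1/961 ≈ 0.0010406)
f = 1/666 ≈ 0.0015015
s*f = (1/961)*(1/666) = 1/640026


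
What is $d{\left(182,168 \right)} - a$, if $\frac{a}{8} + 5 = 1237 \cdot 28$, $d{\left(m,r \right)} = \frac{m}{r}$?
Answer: $- \frac{3324563}{12} \approx -2.7705 \cdot 10^{5}$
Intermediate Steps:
$a = 277048$ ($a = -40 + 8 \cdot 1237 \cdot 28 = -40 + 8 \cdot 34636 = -40 + 277088 = 277048$)
$d{\left(182,168 \right)} - a = \frac{182}{168} - 277048 = 182 \cdot \frac{1}{168} - 277048 = \frac{13}{12} - 277048 = - \frac{3324563}{12}$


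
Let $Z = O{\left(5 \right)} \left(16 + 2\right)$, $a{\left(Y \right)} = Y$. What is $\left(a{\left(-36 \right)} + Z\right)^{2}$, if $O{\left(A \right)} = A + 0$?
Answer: $2916$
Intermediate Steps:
$O{\left(A \right)} = A$
$Z = 90$ ($Z = 5 \left(16 + 2\right) = 5 \cdot 18 = 90$)
$\left(a{\left(-36 \right)} + Z\right)^{2} = \left(-36 + 90\right)^{2} = 54^{2} = 2916$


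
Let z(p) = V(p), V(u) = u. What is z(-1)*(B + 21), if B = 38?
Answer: -59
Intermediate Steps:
z(p) = p
z(-1)*(B + 21) = -(38 + 21) = -1*59 = -59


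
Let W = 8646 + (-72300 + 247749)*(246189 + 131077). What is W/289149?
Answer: 22063650360/96383 ≈ 2.2892e+5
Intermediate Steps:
W = 66190951080 (W = 8646 + 175449*377266 = 8646 + 66190942434 = 66190951080)
W/289149 = 66190951080/289149 = 66190951080*(1/289149) = 22063650360/96383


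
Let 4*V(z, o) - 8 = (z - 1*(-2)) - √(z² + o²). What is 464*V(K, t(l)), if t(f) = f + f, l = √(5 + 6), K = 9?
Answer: 2204 - 580*√5 ≈ 907.08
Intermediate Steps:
l = √11 ≈ 3.3166
t(f) = 2*f
V(z, o) = 5/2 - √(o² + z²)/4 + z/4 (V(z, o) = 2 + ((z - 1*(-2)) - √(z² + o²))/4 = 2 + ((z + 2) - √(o² + z²))/4 = 2 + ((2 + z) - √(o² + z²))/4 = 2 + (2 + z - √(o² + z²))/4 = 2 + (½ - √(o² + z²)/4 + z/4) = 5/2 - √(o² + z²)/4 + z/4)
464*V(K, t(l)) = 464*(5/2 - √((2*√11)² + 9²)/4 + (¼)*9) = 464*(5/2 - √(44 + 81)/4 + 9/4) = 464*(5/2 - 5*√5/4 + 9/4) = 464*(19/4 - 5*√5/4) = 2204 - 580*√5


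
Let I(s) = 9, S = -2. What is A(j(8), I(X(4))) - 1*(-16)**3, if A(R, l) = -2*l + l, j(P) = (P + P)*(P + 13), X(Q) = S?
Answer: 4087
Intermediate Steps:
X(Q) = -2
j(P) = 2*P*(13 + P) (j(P) = (2*P)*(13 + P) = 2*P*(13 + P))
A(R, l) = -l
A(j(8), I(X(4))) - 1*(-16)**3 = -1*9 - 1*(-16)**3 = -9 - 1*(-4096) = -9 + 4096 = 4087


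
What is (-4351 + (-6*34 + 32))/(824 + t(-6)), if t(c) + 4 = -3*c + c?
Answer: -4523/832 ≈ -5.4363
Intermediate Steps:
t(c) = -4 - 2*c (t(c) = -4 + (-3*c + c) = -4 - 2*c)
(-4351 + (-6*34 + 32))/(824 + t(-6)) = (-4351 + (-6*34 + 32))/(824 + (-4 - 2*(-6))) = (-4351 + (-204 + 32))/(824 + (-4 + 12)) = (-4351 - 172)/(824 + 8) = -4523/832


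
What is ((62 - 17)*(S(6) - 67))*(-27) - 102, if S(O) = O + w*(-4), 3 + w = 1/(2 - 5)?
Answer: 57813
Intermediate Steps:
w = -10/3 (w = -3 + 1/(2 - 5) = -3 + 1/(-3) = -3 - 1/3 = -10/3 ≈ -3.3333)
S(O) = 40/3 + O (S(O) = O - 10/3*(-4) = O + 40/3 = 40/3 + O)
((62 - 17)*(S(6) - 67))*(-27) - 102 = ((62 - 17)*((40/3 + 6) - 67))*(-27) - 102 = (45*(58/3 - 67))*(-27) - 102 = (45*(-143/3))*(-27) - 102 = -2145*(-27) - 102 = 57915 - 102 = 57813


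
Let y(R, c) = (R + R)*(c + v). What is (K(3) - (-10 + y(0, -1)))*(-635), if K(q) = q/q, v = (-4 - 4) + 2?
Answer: -6985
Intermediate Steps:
v = -6 (v = -8 + 2 = -6)
y(R, c) = 2*R*(-6 + c) (y(R, c) = (R + R)*(c - 6) = (2*R)*(-6 + c) = 2*R*(-6 + c))
K(q) = 1
(K(3) - (-10 + y(0, -1)))*(-635) = (1 - (-10 + 2*0*(-6 - 1)))*(-635) = (1 - (-10 + 2*0*(-7)))*(-635) = (1 - (-10 + 0))*(-635) = (1 - 1*(-10))*(-635) = (1 + 10)*(-635) = 11*(-635) = -6985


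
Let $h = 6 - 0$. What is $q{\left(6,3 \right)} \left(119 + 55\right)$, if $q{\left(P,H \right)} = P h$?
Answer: $6264$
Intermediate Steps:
$h = 6$ ($h = 6 + 0 = 6$)
$q{\left(P,H \right)} = 6 P$ ($q{\left(P,H \right)} = P 6 = 6 P$)
$q{\left(6,3 \right)} \left(119 + 55\right) = 6 \cdot 6 \left(119 + 55\right) = 36 \cdot 174 = 6264$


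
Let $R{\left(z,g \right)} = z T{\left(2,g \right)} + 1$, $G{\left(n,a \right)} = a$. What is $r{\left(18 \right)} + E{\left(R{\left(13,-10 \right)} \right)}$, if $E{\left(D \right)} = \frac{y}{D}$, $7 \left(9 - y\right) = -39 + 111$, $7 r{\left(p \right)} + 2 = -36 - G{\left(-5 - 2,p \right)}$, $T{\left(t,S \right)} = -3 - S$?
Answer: $- \frac{5161}{644} \approx -8.014$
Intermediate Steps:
$R{\left(z,g \right)} = 1 + z \left(-3 - g\right)$ ($R{\left(z,g \right)} = z \left(-3 - g\right) + 1 = 1 + z \left(-3 - g\right)$)
$r{\left(p \right)} = - \frac{38}{7} - \frac{p}{7}$ ($r{\left(p \right)} = - \frac{2}{7} + \frac{-36 - p}{7} = - \frac{2}{7} - \left(\frac{36}{7} + \frac{p}{7}\right) = - \frac{38}{7} - \frac{p}{7}$)
$y = - \frac{9}{7}$ ($y = 9 - \frac{-39 + 111}{7} = 9 - \frac{72}{7} = - \frac{9}{7} \approx -1.2857$)
$E{\left(D \right)} = - \frac{9}{7 D}$
$r{\left(18 \right)} + E{\left(R{\left(13,-10 \right)} \right)} = \left(- \frac{38}{7} - \frac{18}{7}\right) - \frac{9}{7 \left(1 - 13 \left(3 - 10\right)\right)} = \left(- \frac{38}{7} - \frac{18}{7}\right) - \frac{9}{7 \left(1 - 13 \left(-7\right)\right)} = -8 - \frac{9}{7 \left(1 + 91\right)} = -8 - \frac{9}{7 \cdot 92} = -8 - \frac{9}{644} = - \frac{5161}{644}$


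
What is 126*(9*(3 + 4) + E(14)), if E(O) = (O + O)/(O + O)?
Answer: 8064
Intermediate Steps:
E(O) = 1 (E(O) = (2*O)/((2*O)) = (2*O)*(1/(2*O)) = 1)
126*(9*(3 + 4) + E(14)) = 126*(9*(3 + 4) + 1) = 126*(9*7 + 1) = 126*(63 + 1) = 126*64 = 8064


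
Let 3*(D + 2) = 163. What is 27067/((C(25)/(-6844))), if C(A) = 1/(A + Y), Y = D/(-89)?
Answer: -1207436999864/267 ≈ -4.5222e+9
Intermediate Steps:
D = 157/3 (D = -2 + (⅓)*163 = -2 + 163/3 = 157/3 ≈ 52.333)
Y = -157/267 (Y = (157/3)/(-89) = (157/3)*(-1/89) = -157/267 ≈ -0.58801)
C(A) = 1/(-157/267 + A) (C(A) = 1/(A - 157/267) = 1/(-157/267 + A))
27067/((C(25)/(-6844))) = 27067/(((267/(-157 + 267*25))/(-6844))) = 27067/(((267/(-157 + 6675))*(-1/6844))) = 27067/(((267/6518)*(-1/6844))) = 27067/(-267/44609192) = 27067*(-44609192/267) = -1207436999864/267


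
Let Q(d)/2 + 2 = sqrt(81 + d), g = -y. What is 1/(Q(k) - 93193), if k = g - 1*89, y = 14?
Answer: -93197/8685680897 - 2*I*sqrt(22)/8685680897 ≈ -1.073e-5 - 1.08e-9*I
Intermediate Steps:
g = -14 (g = -1*14 = -14)
k = -103 (k = -14 - 1*89 = -14 - 89 = -103)
Q(d) = -4 + 2*sqrt(81 + d)
1/(Q(k) - 93193) = 1/((-4 + 2*sqrt(81 - 103)) - 93193) = 1/((-4 + 2*sqrt(-22)) - 93193) = 1/((-4 + 2*(I*sqrt(22))) - 93193) = 1/((-4 + 2*I*sqrt(22)) - 93193) = 1/(-93197 + 2*I*sqrt(22))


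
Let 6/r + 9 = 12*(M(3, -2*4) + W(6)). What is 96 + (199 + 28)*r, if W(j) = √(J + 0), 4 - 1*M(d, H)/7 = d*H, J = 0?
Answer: 75430/781 ≈ 96.581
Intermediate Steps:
M(d, H) = 28 - 7*H*d (M(d, H) = 28 - 7*d*H = 28 - 7*H*d)
W(j) = 0 (W(j) = √(0 + 0) = √0 = 0)
r = 2/781 (r = 6/(-9 + 12*((28 - 7*(-2*4)*3) + 0)) = 6/(-9 + 12*((28 - 7*(-8)*3) + 0)) = 6/(-9 + 12*((28 + 168) + 0)) = 6/(-9 + 12*(196 + 0)) = 6/(-9 + 12*196) = 6/(-9 + 2352) = 6/2343 = 6*(1/2343) = 2/781 ≈ 0.0025608)
96 + (199 + 28)*r = 96 + (199 + 28)*(2/781) = 96 + 227*(2/781) = 96 + 454/781 = 75430/781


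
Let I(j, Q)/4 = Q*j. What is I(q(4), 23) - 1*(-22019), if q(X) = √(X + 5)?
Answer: 22295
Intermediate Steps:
q(X) = √(5 + X)
I(j, Q) = 4*Q*j (I(j, Q) = 4*(Q*j) = 4*Q*j)
I(q(4), 23) - 1*(-22019) = 4*23*√(5 + 4) - 1*(-22019) = 4*23*√9 + 22019 = 4*23*3 + 22019 = 276 + 22019 = 22295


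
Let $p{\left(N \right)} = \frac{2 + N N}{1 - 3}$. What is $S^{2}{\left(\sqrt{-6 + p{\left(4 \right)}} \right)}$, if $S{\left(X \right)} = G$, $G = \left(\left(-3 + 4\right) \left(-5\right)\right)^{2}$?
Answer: $625$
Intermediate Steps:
$G = 25$ ($G = \left(1 \left(-5\right)\right)^{2} = \left(-5\right)^{2} = 25$)
$p{\left(N \right)} = -1 - \frac{N^{2}}{2}$ ($p{\left(N \right)} = \frac{2 + N^{2}}{-2} = \left(2 + N^{2}\right) \left(- \frac{1}{2}\right) = -1 - \frac{N^{2}}{2}$)
$S{\left(X \right)} = 25$
$S^{2}{\left(\sqrt{-6 + p{\left(4 \right)}} \right)} = 25^{2} = 625$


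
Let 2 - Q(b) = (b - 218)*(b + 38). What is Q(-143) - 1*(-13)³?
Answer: -35706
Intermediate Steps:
Q(b) = 2 - (-218 + b)*(38 + b) (Q(b) = 2 - (b - 218)*(b + 38) = 2 - (-218 + b)*(38 + b))
Q(-143) - 1*(-13)³ = (8286 - 1*(-143)² + 180*(-143)) - 1*(-13)³ = (8286 - 1*20449 - 25740) - 1*(-2197) = (8286 - 20449 - 25740) + 2197 = -37903 + 2197 = -35706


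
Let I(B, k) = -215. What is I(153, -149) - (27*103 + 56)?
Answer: -3052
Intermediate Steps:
I(153, -149) - (27*103 + 56) = -215 - (27*103 + 56) = -215 - (2781 + 56) = -215 - 1*2837 = -215 - 2837 = -3052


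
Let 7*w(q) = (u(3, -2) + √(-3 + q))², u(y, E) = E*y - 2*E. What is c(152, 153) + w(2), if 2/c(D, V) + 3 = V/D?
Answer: -1219/2121 - 4*I/7 ≈ -0.57473 - 0.57143*I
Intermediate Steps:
c(D, V) = 2/(-3 + V/D)
u(y, E) = -2*E + E*y
w(q) = (-2 + √(-3 + q))²/7 (w(q) = (-2*(-2 + 3) + √(-3 + q))²/7 = (-2*1 + √(-3 + q))²/7 = (-2 + √(-3 + q))²/7)
c(152, 153) + w(2) = -2*152/(-1*153 + 3*152) + (-2 + √(-3 + 2))²/7 = -2*152/(-153 + 456) + (-2 + √(-1))²/7 = -2*152/303 + (-2 + I)²/7 = -2*152*1/303 + (-2 + I)²/7 = -304/303 + (-2 + I)²/7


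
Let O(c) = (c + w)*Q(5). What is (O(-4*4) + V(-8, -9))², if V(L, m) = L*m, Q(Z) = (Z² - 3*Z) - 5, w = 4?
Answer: 144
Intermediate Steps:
Q(Z) = -5 + Z² - 3*Z
O(c) = 20 + 5*c (O(c) = (c + 4)*(-5 + 5² - 3*5) = (4 + c)*(-5 + 25 - 15) = (4 + c)*5 = 20 + 5*c)
(O(-4*4) + V(-8, -9))² = ((20 + 5*(-4*4)) - 8*(-9))² = ((20 + 5*(-16)) + 72)² = ((20 - 80) + 72)² = (-60 + 72)² = 12² = 144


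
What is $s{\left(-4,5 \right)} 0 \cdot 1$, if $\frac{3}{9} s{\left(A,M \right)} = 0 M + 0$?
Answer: $0$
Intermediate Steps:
$s{\left(A,M \right)} = 0$ ($s{\left(A,M \right)} = 3 \left(0 M + 0\right) = 3 \left(0 + 0\right) = 3 \cdot 0 = 0$)
$s{\left(-4,5 \right)} 0 \cdot 1 = 0 \cdot 0 \cdot 1 = 0 \cdot 1 = 0$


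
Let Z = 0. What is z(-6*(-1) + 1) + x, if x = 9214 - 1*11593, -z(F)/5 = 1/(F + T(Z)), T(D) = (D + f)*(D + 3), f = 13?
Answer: -109439/46 ≈ -2379.1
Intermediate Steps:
T(D) = (3 + D)*(13 + D) (T(D) = (D + 13)*(D + 3) = (13 + D)*(3 + D) = (3 + D)*(13 + D))
z(F) = -5/(39 + F) (z(F) = -5/(F + (39 + 0² + 16*0)) = -5/(F + (39 + 0 + 0)) = -5/(F + 39) = -5/(39 + F))
x = -2379 (x = 9214 - 11593 = -2379)
z(-6*(-1) + 1) + x = -5/(39 + (-6*(-1) + 1)) - 2379 = -5/(39 + (6 + 1)) - 2379 = -5/(39 + 7) - 2379 = -5/46 - 2379 = -109439/46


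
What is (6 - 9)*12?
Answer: -36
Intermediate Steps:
(6 - 9)*12 = -3*12 = -36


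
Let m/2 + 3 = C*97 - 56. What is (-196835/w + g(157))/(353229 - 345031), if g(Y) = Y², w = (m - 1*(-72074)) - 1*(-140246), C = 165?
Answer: 6019384753/2002049976 ≈ 3.0066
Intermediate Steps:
m = 31892 (m = -6 + 2*(165*97 - 56) = -6 + 2*(16005 - 56) = -6 + 2*15949 = -6 + 31898 = 31892)
w = 244212 (w = (31892 - 1*(-72074)) - 1*(-140246) = (31892 + 72074) + 140246 = 103966 + 140246 = 244212)
(-196835/w + g(157))/(353229 - 345031) = (-196835/244212 + 157²)/(353229 - 345031) = (-196835*1/244212 + 24649)/8198 = (-196835/244212 + 24649)*(1/8198) = (6019384753/244212)*(1/8198) = 6019384753/2002049976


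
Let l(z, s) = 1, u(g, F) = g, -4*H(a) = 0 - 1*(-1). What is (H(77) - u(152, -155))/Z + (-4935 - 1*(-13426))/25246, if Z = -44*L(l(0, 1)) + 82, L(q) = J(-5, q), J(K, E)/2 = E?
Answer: 2596433/100984 ≈ 25.711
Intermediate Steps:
H(a) = -1/4 (H(a) = -(0 - 1*(-1))/4 = -(0 + 1)/4 = -1/4*1 = -1/4)
J(K, E) = 2*E
L(q) = 2*q
Z = -6 (Z = -88 + 82 = -6)
(H(77) - u(152, -155))/Z + (-4935 - 1*(-13426))/25246 = (-1/4 - 1*152)/(-6) + (-4935 - 1*(-13426))/25246 = (-1/4 - 152)*(-1/6) + (-4935 + 13426)*(1/25246) = -609/4*(-1/6) + 8491*(1/25246) = 203/8 + 8491/25246 = 2596433/100984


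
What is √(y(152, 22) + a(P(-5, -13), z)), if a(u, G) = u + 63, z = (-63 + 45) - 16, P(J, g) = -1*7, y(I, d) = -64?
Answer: 2*I*√2 ≈ 2.8284*I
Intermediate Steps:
P(J, g) = -7
z = -34 (z = -18 - 16 = -34)
a(u, G) = 63 + u
√(y(152, 22) + a(P(-5, -13), z)) = √(-64 + (63 - 7)) = √(-64 + 56) = √(-8) = 2*I*√2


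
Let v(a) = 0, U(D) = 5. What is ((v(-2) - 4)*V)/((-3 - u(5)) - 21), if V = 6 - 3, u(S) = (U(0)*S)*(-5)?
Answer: -12/101 ≈ -0.11881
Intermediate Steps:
u(S) = -25*S (u(S) = (5*S)*(-5) = -25*S)
V = 3
((v(-2) - 4)*V)/((-3 - u(5)) - 21) = ((0 - 4)*3)/((-3 - (-25)*5) - 21) = (-4*3)/((-3 - 1*(-125)) - 21) = -12/((-3 + 125) - 21) = -12/(122 - 21) = -12/101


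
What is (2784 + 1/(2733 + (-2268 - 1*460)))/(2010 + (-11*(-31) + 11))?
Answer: 13921/11810 ≈ 1.1787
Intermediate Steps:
(2784 + 1/(2733 + (-2268 - 1*460)))/(2010 + (-11*(-31) + 11)) = (2784 + 1/(2733 + (-2268 - 460)))/(2010 + (341 + 11)) = (2784 + 1/(2733 - 2728))/(2010 + 352) = (2784 + 1/5)/2362 = (2784 + ⅕)*(1/2362) = (13921/5)*(1/2362) = 13921/11810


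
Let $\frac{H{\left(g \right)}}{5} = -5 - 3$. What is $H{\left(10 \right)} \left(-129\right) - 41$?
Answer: $5119$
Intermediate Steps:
$H{\left(g \right)} = -40$ ($H{\left(g \right)} = 5 \left(-5 - 3\right) = 5 \left(-8\right) = -40$)
$H{\left(10 \right)} \left(-129\right) - 41 = \left(-40\right) \left(-129\right) - 41 = 5160 - 41 = 5119$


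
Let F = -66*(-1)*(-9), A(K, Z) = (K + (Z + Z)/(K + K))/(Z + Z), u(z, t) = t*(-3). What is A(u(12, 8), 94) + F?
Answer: -1340399/2256 ≈ -594.15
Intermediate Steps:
u(z, t) = -3*t
A(K, Z) = (K + Z/K)/(2*Z) (A(K, Z) = (K + (2*Z)/((2*K)))/((2*Z)) = (K + (2*Z)*(1/(2*K)))*(1/(2*Z)) = (K + Z/K)*(1/(2*Z)) = (K + Z/K)/(2*Z))
F = -594 (F = -33*(-2)*(-9) = 66*(-9) = -594)
A(u(12, 8), 94) + F = (½)*(94 + (-3*8)²)/(-3*8*94) - 594 = (½)*(1/94)*(94 + (-24)²)/(-24) - 594 = (½)*(-1/24)*(1/94)*(94 + 576) - 594 = (½)*(-1/24)*(1/94)*670 - 594 = -335/2256 - 594 = -1340399/2256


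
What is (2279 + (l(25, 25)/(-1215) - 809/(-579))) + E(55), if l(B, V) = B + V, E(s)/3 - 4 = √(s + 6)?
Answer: 107509208/46899 + 3*√61 ≈ 2315.8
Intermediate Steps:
E(s) = 12 + 3*√(6 + s) (E(s) = 12 + 3*√(s + 6) = 12 + 3*√(6 + s))
(2279 + (l(25, 25)/(-1215) - 809/(-579))) + E(55) = (2279 + ((25 + 25)/(-1215) - 809/(-579))) + (12 + 3*√(6 + 55)) = (2279 + (50*(-1/1215) - 809*(-1/579))) + (12 + 3*√61) = (2279 + (-10/243 + 809/579)) + (12 + 3*√61) = (2279 + 63599/46899) + (12 + 3*√61) = 106946420/46899 + (12 + 3*√61) = 107509208/46899 + 3*√61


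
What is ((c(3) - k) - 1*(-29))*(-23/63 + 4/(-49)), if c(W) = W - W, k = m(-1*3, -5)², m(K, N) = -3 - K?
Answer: -5713/441 ≈ -12.955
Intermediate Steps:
k = 0 (k = (-3 - (-1)*3)² = (-3 - 1*(-3))² = (-3 + 3)² = 0² = 0)
c(W) = 0
((c(3) - k) - 1*(-29))*(-23/63 + 4/(-49)) = ((0 - 1*0) - 1*(-29))*(-23/63 + 4/(-49)) = ((0 + 0) + 29)*(-23*1/63 + 4*(-1/49)) = (0 + 29)*(-23/63 - 4/49) = 29*(-197/441) = -5713/441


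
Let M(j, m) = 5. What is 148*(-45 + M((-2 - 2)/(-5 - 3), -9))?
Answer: -5920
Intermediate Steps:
148*(-45 + M((-2 - 2)/(-5 - 3), -9)) = 148*(-45 + 5) = 148*(-40) = -5920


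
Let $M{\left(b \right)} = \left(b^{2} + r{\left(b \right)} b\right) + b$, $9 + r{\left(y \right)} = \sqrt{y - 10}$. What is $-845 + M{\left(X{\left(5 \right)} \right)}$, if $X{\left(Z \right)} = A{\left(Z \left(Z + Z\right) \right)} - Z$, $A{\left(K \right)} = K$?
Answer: $820 + 45 \sqrt{35} \approx 1086.2$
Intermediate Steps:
$r{\left(y \right)} = -9 + \sqrt{-10 + y}$ ($r{\left(y \right)} = -9 + \sqrt{y - 10} = -9 + \sqrt{-10 + y}$)
$X{\left(Z \right)} = - Z + 2 Z^{2}$ ($X{\left(Z \right)} = Z \left(Z + Z\right) - Z = Z 2 Z - Z = 2 Z^{2} - Z = - Z + 2 Z^{2}$)
$M{\left(b \right)} = b + b^{2} + b \left(-9 + \sqrt{-10 + b}\right)$ ($M{\left(b \right)} = \left(b^{2} + \left(-9 + \sqrt{-10 + b}\right) b\right) + b = \left(b^{2} + b \left(-9 + \sqrt{-10 + b}\right)\right) + b = b + b^{2} + b \left(-9 + \sqrt{-10 + b}\right)$)
$-845 + M{\left(X{\left(5 \right)} \right)} = -845 + 5 \left(-1 + 2 \cdot 5\right) \left(-8 + 5 \left(-1 + 2 \cdot 5\right) + \sqrt{-10 + 5 \left(-1 + 2 \cdot 5\right)}\right) = -845 + 5 \left(-1 + 10\right) \left(-8 + 5 \left(-1 + 10\right) + \sqrt{-10 + 5 \left(-1 + 10\right)}\right) = -845 + 5 \cdot 9 \left(-8 + 5 \cdot 9 + \sqrt{-10 + 5 \cdot 9}\right) = -845 + 45 \left(-8 + 45 + \sqrt{-10 + 45}\right) = -845 + 45 \left(-8 + 45 + \sqrt{35}\right) = -845 + 45 \left(37 + \sqrt{35}\right) = -845 + \left(1665 + 45 \sqrt{35}\right) = 820 + 45 \sqrt{35}$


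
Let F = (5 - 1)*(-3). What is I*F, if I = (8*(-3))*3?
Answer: 864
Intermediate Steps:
I = -72 (I = -24*3 = -72)
F = -12 (F = 4*(-3) = -12)
I*F = -72*(-12) = 864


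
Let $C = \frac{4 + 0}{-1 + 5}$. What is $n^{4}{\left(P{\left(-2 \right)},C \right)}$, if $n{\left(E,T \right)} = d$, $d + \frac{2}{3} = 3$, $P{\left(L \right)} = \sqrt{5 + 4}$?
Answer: $\frac{2401}{81} \approx 29.642$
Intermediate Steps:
$P{\left(L \right)} = 3$ ($P{\left(L \right)} = \sqrt{9} = 3$)
$C = 1$ ($C = \frac{4}{4} = 4 \cdot \frac{1}{4} = 1$)
$d = \frac{7}{3}$ ($d = - \frac{2}{3} + 3 = \frac{7}{3} \approx 2.3333$)
$n{\left(E,T \right)} = \frac{7}{3}$
$n^{4}{\left(P{\left(-2 \right)},C \right)} = \left(\frac{7}{3}\right)^{4} = \frac{2401}{81}$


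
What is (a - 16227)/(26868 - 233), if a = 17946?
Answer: 1719/26635 ≈ 0.064539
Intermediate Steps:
(a - 16227)/(26868 - 233) = (17946 - 16227)/(26868 - 233) = 1719/26635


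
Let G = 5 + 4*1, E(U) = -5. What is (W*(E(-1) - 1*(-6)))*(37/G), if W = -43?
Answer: -1591/9 ≈ -176.78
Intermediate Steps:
G = 9 (G = 5 + 4 = 9)
(W*(E(-1) - 1*(-6)))*(37/G) = (-43*(-5 - 1*(-6)))*(37/9) = (-43*(-5 + 6))*(37*(1/9)) = -43*1*(37/9) = -43*37/9 = -1591/9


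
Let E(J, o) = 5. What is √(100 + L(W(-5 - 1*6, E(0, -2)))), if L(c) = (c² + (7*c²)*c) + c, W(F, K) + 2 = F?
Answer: 71*I*√3 ≈ 122.98*I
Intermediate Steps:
W(F, K) = -2 + F
L(c) = c + c² + 7*c³ (L(c) = (c² + 7*c³) + c = c + c² + 7*c³)
√(100 + L(W(-5 - 1*6, E(0, -2)))) = √(100 + (-2 + (-5 - 1*6))*(1 + (-2 + (-5 - 1*6)) + 7*(-2 + (-5 - 1*6))²)) = √(100 + (-2 + (-5 - 6))*(1 + (-2 + (-5 - 6)) + 7*(-2 + (-5 - 6))²)) = √(100 + (-2 - 11)*(1 + (-2 - 11) + 7*(-2 - 11)²)) = √(100 - 13*(1 - 13 + 7*(-13)²)) = √(100 - 13*(1 - 13 + 7*169)) = √(100 - 13*(1 - 13 + 1183)) = √(100 - 13*1171) = √(100 - 15223) = √(-15123) = 71*I*√3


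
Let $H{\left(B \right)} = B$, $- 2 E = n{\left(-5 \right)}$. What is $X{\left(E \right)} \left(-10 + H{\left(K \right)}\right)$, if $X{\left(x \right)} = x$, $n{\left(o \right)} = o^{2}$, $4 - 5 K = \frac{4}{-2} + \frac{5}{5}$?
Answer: $\frac{225}{2} \approx 112.5$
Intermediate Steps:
$K = 1$ ($K = \frac{4}{5} - \frac{\frac{4}{-2} + \frac{5}{5}}{5} = \frac{4}{5} - \frac{4 \left(- \frac{1}{2}\right) + 5 \cdot \frac{1}{5}}{5} = \frac{4}{5} - \frac{-2 + 1}{5} = \frac{4}{5} - - \frac{1}{5} = \frac{4}{5} + \frac{1}{5} = 1$)
$E = - \frac{25}{2}$ ($E = - \frac{\left(-5\right)^{2}}{2} = \left(- \frac{1}{2}\right) 25 = - \frac{25}{2} \approx -12.5$)
$X{\left(E \right)} \left(-10 + H{\left(K \right)}\right) = - \frac{25 \left(-10 + 1\right)}{2} = \left(- \frac{25}{2}\right) \left(-9\right) = \frac{225}{2}$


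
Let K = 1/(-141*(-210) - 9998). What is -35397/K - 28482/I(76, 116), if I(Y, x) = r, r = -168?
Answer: -19437762245/28 ≈ -6.9421e+8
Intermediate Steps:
I(Y, x) = -168
K = 1/19612 (K = 1/(29610 - 9998) = 1/19612 ≈ 5.0989e-5)
-35397/K - 28482/I(76, 116) = -35397/1/19612 - 28482/(-168) = -35397*19612 - 28482*(-1/168) = -694205964 + 4747/28 = -19437762245/28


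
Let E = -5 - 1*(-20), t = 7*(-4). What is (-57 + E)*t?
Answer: 1176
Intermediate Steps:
t = -28
E = 15 (E = -5 + 20 = 15)
(-57 + E)*t = (-57 + 15)*(-28) = -42*(-28) = 1176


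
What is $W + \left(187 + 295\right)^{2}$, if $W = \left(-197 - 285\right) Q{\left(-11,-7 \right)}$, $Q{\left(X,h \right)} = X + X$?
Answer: $242928$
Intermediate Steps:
$Q{\left(X,h \right)} = 2 X$
$W = 10604$ ($W = \left(-197 - 285\right) 2 \left(-11\right) = \left(-482\right) \left(-22\right) = 10604$)
$W + \left(187 + 295\right)^{2} = 10604 + \left(187 + 295\right)^{2} = 10604 + 482^{2} = 10604 + 232324 = 242928$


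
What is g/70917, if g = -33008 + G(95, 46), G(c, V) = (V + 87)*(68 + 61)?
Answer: -1441/6447 ≈ -0.22351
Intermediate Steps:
G(c, V) = 11223 + 129*V (G(c, V) = (87 + V)*129 = 11223 + 129*V)
g = -15851 (g = -33008 + (11223 + 129*46) = -33008 + (11223 + 5934) = -33008 + 17157 = -15851)
g/70917 = -15851/70917 = -15851*1/70917 = -1441/6447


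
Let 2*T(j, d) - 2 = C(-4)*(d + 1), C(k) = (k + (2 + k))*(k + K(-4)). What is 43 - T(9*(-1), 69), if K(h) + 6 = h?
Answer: -2898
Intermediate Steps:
K(h) = -6 + h
C(k) = (-10 + k)*(2 + 2*k) (C(k) = (k + (2 + k))*(k + (-6 - 4)) = (2 + 2*k)*(k - 10) = (2 + 2*k)*(-10 + k) = (-10 + k)*(2 + 2*k))
T(j, d) = 43 + 42*d (T(j, d) = 1 + ((-20 - 18*(-4) + 2*(-4)**2)*(d + 1))/2 = 1 + ((-20 + 72 + 2*16)*(1 + d))/2 = 1 + ((-20 + 72 + 32)*(1 + d))/2 = 1 + (84*(1 + d))/2 = 1 + (84 + 84*d)/2 = 1 + (42 + 42*d) = 43 + 42*d)
43 - T(9*(-1), 69) = 43 - (43 + 42*69) = 43 - (43 + 2898) = 43 - 1*2941 = 43 - 2941 = -2898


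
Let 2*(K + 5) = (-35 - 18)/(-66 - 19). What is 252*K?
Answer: -100422/85 ≈ -1181.4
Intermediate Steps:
K = -797/170 (K = -5 + ((-35 - 18)/(-66 - 19))/2 = -5 + (-53/(-85))/2 = -5 + (-53*(-1/85))/2 = -5 + (½)*(53/85) = -5 + 53/170 = -797/170 ≈ -4.6882)
252*K = 252*(-797/170) = -100422/85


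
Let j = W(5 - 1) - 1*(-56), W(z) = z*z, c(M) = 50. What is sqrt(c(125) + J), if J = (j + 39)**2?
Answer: sqrt(12371) ≈ 111.22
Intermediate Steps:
W(z) = z**2
j = 72 (j = (5 - 1)**2 - 1*(-56) = 4**2 + 56 = 16 + 56 = 72)
J = 12321 (J = (72 + 39)**2 = 111**2 = 12321)
sqrt(c(125) + J) = sqrt(50 + 12321) = sqrt(12371)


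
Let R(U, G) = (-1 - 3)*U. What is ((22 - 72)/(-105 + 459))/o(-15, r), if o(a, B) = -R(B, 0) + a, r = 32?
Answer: -25/20001 ≈ -0.0012499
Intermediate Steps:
R(U, G) = -4*U
o(a, B) = a + 4*B (o(a, B) = -(-4)*B + a = 4*B + a = a + 4*B)
((22 - 72)/(-105 + 459))/o(-15, r) = ((22 - 72)/(-105 + 459))/(-15 + 4*32) = (-50/354)/(-15 + 128) = -50*1/354/113 = -25/177*1/113 = -25/20001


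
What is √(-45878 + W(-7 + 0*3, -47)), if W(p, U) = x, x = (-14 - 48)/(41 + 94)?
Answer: 2*I*√23225970/45 ≈ 214.19*I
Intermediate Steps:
x = -62/135 ≈ -0.45926
W(p, U) = -62/135
√(-45878 + W(-7 + 0*3, -47)) = √(-45878 - 62/135) = √(-6193592/135) = 2*I*√23225970/45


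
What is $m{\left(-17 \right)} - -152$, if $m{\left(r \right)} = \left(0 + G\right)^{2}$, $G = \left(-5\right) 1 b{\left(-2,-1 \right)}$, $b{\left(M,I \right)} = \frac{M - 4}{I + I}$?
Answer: $377$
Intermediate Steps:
$b{\left(M,I \right)} = \frac{-4 + M}{2 I}$
$G = -15$ ($G = \left(-5\right) 1 \frac{-4 - 2}{2 \left(-1\right)} = - 5 \cdot \frac{1}{2} \left(-1\right) \left(-6\right) = \left(-5\right) 3 = -15$)
$m{\left(r \right)} = 225$ ($m{\left(r \right)} = \left(0 - 15\right)^{2} = \left(-15\right)^{2} = 225$)
$m{\left(-17 \right)} - -152 = 225 - -152 = 225 + 152 = 377$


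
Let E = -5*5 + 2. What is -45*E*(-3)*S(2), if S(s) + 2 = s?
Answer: 0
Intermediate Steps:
S(s) = -2 + s
E = -23 (E = -25 + 2 = -23)
-45*E*(-3)*S(2) = -45*(-23*(-3))*(-2 + 2) = -3105*0 = -45*0 = 0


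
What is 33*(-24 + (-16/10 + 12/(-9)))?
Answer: -4444/5 ≈ -888.80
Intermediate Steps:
33*(-24 + (-16/10 + 12/(-9))) = 33*(-24 + (-16*1/10 + 12*(-1/9))) = 33*(-24 + (-8/5 - 4/3)) = 33*(-24 - 44/15) = 33*(-404/15) = -4444/5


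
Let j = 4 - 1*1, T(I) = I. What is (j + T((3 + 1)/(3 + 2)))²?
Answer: 361/25 ≈ 14.440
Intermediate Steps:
j = 3 (j = 4 - 1 = 3)
(j + T((3 + 1)/(3 + 2)))² = (3 + (3 + 1)/(3 + 2))² = (3 + 4/5)² = (3 + 4*(⅕))² = (3 + ⅘)² = (19/5)² = 361/25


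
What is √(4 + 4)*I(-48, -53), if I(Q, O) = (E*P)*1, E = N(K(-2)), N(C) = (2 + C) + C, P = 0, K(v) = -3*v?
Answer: 0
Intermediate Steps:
N(C) = 2 + 2*C
E = 14 (E = 2 + 2*(-3*(-2)) = 2 + 2*6 = 2 + 12 = 14)
I(Q, O) = 0 (I(Q, O) = (14*0)*1 = 0*1 = 0)
√(4 + 4)*I(-48, -53) = √(4 + 4)*0 = √8*0 = (2*√2)*0 = 0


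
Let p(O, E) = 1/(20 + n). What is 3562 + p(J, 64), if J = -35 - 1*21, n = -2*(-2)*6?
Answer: 156729/44 ≈ 3562.0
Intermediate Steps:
n = 24 (n = 4*6 = 24)
J = -56 (J = -35 - 21 = -56)
p(O, E) = 1/44 (p(O, E) = 1/(20 + 24) = 1/44)
3562 + p(J, 64) = 3562 + 1/44 = 156729/44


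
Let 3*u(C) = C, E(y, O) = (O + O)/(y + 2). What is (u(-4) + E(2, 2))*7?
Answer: -7/3 ≈ -2.3333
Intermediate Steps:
E(y, O) = 2*O/(2 + y) (E(y, O) = (2*O)/(2 + y) = 2*O/(2 + y))
u(C) = C/3
(u(-4) + E(2, 2))*7 = ((⅓)*(-4) + 2*2/(2 + 2))*7 = (-4/3 + 2*2/4)*7 = (-4/3 + 2*2*(¼))*7 = (-4/3 + 1)*7 = -⅓*7 = -7/3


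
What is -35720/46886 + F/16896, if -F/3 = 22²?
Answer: -2543953/3000704 ≈ -0.84778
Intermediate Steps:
F = -1452 (F = -3*22² = -3*484 = -1452)
-35720/46886 + F/16896 = -35720/46886 - 1452/16896 = -35720*1/46886 - 1452*1/16896 = -17860/23443 - 11/128 = -2543953/3000704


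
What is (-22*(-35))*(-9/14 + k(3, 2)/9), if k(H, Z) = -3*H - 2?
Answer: -12925/9 ≈ -1436.1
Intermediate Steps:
k(H, Z) = -2 - 3*H
(-22*(-35))*(-9/14 + k(3, 2)/9) = (-22*(-35))*(-9/14 + (-2 - 3*3)/9) = 770*(-9*1/14 + (-2 - 9)*(⅑)) = 770*(-9/14 - 11*⅑) = 770*(-9/14 - 11/9) = 770*(-235/126) = -12925/9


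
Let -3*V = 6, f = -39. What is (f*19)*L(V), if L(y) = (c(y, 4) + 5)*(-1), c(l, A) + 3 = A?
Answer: 4446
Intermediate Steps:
c(l, A) = -3 + A
V = -2 (V = -⅓*6 = -2)
L(y) = -6 (L(y) = ((-3 + 4) + 5)*(-1) = (1 + 5)*(-1) = 6*(-1) = -6)
(f*19)*L(V) = -39*19*(-6) = -741*(-6) = 4446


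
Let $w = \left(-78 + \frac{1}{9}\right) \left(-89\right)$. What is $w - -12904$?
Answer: $\frac{178525}{9} \approx 19836.0$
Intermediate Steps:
$w = \frac{62389}{9}$ ($w = \left(-78 + \frac{1}{9}\right) \left(-89\right) = \left(- \frac{701}{9}\right) \left(-89\right) = \frac{62389}{9} \approx 6932.1$)
$w - -12904 = \frac{62389}{9} - -12904 = \frac{62389}{9} + 12904 = \frac{178525}{9}$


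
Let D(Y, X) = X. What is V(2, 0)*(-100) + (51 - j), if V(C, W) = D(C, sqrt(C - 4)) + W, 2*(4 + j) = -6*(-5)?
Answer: 40 - 100*I*sqrt(2) ≈ 40.0 - 141.42*I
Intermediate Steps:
j = 11 (j = -4 + (-6*(-5))/2 = -4 + (1/2)*30 = -4 + 15 = 11)
V(C, W) = W + sqrt(-4 + C) (V(C, W) = sqrt(C - 4) + W = sqrt(-4 + C) + W = W + sqrt(-4 + C))
V(2, 0)*(-100) + (51 - j) = (0 + sqrt(-4 + 2))*(-100) + (51 - 1*11) = (0 + sqrt(-2))*(-100) + (51 - 11) = (0 + I*sqrt(2))*(-100) + 40 = (I*sqrt(2))*(-100) + 40 = -100*I*sqrt(2) + 40 = 40 - 100*I*sqrt(2)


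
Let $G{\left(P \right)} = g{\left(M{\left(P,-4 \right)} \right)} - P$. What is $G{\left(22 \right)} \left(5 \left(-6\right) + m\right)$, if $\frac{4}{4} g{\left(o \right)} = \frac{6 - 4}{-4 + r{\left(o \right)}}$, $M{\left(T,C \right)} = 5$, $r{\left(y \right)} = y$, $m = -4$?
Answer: $680$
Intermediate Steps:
$g{\left(o \right)} = \frac{2}{-4 + o}$ ($g{\left(o \right)} = \frac{6 - 4}{-4 + o} = \frac{2}{-4 + o}$)
$G{\left(P \right)} = 2 - P$ ($G{\left(P \right)} = \frac{2}{-4 + 5} - P = \frac{2}{1} - P = 2 \cdot 1 - P = 2 - P$)
$G{\left(22 \right)} \left(5 \left(-6\right) + m\right) = \left(2 - 22\right) \left(5 \left(-6\right) - 4\right) = \left(2 - 22\right) \left(-30 - 4\right) = \left(-20\right) \left(-34\right) = 680$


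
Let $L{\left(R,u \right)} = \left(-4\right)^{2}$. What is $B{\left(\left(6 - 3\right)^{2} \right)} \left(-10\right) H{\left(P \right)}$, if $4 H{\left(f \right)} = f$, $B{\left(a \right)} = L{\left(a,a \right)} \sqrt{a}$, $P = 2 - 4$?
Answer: $240$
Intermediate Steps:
$L{\left(R,u \right)} = 16$
$P = -2$
$B{\left(a \right)} = 16 \sqrt{a}$
$H{\left(f \right)} = \frac{f}{4}$
$B{\left(\left(6 - 3\right)^{2} \right)} \left(-10\right) H{\left(P \right)} = 16 \sqrt{\left(6 - 3\right)^{2}} \left(-10\right) \frac{1}{4} \left(-2\right) = 16 \sqrt{3^{2}} \left(-10\right) \left(- \frac{1}{2}\right) = 16 \sqrt{9} \left(-10\right) \left(- \frac{1}{2}\right) = 16 \cdot 3 \left(-10\right) \left(- \frac{1}{2}\right) = 48 \left(-10\right) \left(- \frac{1}{2}\right) = \left(-480\right) \left(- \frac{1}{2}\right) = 240$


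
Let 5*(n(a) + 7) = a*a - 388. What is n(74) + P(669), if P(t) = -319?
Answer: 3458/5 ≈ 691.60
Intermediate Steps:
n(a) = -423/5 + a**2/5 (n(a) = -7 + (a*a - 388)/5 = -7 + (a**2 - 388)/5 = -7 + (-388 + a**2)/5 = -7 + (-388/5 + a**2/5) = -423/5 + a**2/5)
n(74) + P(669) = (-423/5 + (1/5)*74**2) - 319 = (-423/5 + (1/5)*5476) - 319 = (-423/5 + 5476/5) - 319 = 5053/5 - 319 = 3458/5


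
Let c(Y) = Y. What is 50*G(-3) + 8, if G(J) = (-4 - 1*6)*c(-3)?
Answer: 1508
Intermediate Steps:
G(J) = 30 (G(J) = (-4 - 1*6)*(-3) = (-4 - 6)*(-3) = -10*(-3) = 30)
50*G(-3) + 8 = 50*30 + 8 = 1500 + 8 = 1508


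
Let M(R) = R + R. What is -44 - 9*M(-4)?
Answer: 28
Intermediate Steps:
M(R) = 2*R
-44 - 9*M(-4) = -44 - 18*(-4) = -44 - 9*(-8) = -44 + 72 = 28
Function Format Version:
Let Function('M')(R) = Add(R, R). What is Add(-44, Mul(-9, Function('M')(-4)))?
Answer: 28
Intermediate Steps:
Function('M')(R) = Mul(2, R)
Add(-44, Mul(-9, Function('M')(-4))) = Add(-44, Mul(-9, Mul(2, -4))) = Add(-44, Mul(-9, -8)) = Add(-44, 72) = 28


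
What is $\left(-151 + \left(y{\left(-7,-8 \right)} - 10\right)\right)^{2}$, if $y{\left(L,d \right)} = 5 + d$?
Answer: $26896$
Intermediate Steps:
$\left(-151 + \left(y{\left(-7,-8 \right)} - 10\right)\right)^{2} = \left(-151 + \left(\left(5 - 8\right) - 10\right)\right)^{2} = \left(-151 - 13\right)^{2} = \left(-164\right)^{2} = 26896$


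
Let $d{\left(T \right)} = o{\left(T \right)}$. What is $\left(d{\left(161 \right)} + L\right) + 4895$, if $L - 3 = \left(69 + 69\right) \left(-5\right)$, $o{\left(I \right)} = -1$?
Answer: $4207$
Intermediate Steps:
$d{\left(T \right)} = -1$
$L = -687$ ($L = 3 + \left(69 + 69\right) \left(-5\right) = 3 + 138 \left(-5\right) = 3 - 690 = -687$)
$\left(d{\left(161 \right)} + L\right) + 4895 = \left(-1 - 687\right) + 4895 = -688 + 4895 = 4207$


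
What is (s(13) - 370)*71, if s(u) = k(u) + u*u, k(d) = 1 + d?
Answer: -13277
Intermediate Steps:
s(u) = 1 + u + u² (s(u) = (1 + u) + u*u = (1 + u) + u² = 1 + u + u²)
(s(13) - 370)*71 = ((1 + 13 + 13²) - 370)*71 = ((1 + 13 + 169) - 370)*71 = (183 - 370)*71 = -187*71 = -13277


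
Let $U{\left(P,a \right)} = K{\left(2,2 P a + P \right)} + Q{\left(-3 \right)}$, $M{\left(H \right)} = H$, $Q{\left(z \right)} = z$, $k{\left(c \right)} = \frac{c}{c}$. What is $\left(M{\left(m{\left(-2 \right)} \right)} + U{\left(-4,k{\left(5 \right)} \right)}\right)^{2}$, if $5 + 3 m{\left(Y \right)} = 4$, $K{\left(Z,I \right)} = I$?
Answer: $\frac{2116}{9} \approx 235.11$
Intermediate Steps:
$k{\left(c \right)} = 1$
$m{\left(Y \right)} = - \frac{1}{3}$ ($m{\left(Y \right)} = - \frac{5}{3} + \frac{1}{3} \cdot 4 = - \frac{5}{3} + \frac{4}{3} = - \frac{1}{3}$)
$U{\left(P,a \right)} = -3 + P + 2 P a$ ($U{\left(P,a \right)} = \left(2 P a + P\right) - 3 = \left(P + 2 P a\right) - 3 = -3 + P + 2 P a$)
$\left(M{\left(m{\left(-2 \right)} \right)} + U{\left(-4,k{\left(5 \right)} \right)}\right)^{2} = \left(- \frac{1}{3} - \left(3 + 4 \left(1 + 2 \cdot 1\right)\right)\right)^{2} = \left(- \frac{1}{3} - \left(3 + 4 \left(1 + 2\right)\right)\right)^{2} = \left(- \frac{1}{3} - 15\right)^{2} = \left(- \frac{46}{3}\right)^{2} = \frac{2116}{9}$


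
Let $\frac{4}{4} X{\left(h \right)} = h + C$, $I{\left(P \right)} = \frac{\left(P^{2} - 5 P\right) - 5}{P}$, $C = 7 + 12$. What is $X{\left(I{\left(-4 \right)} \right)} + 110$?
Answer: $\frac{485}{4} \approx 121.25$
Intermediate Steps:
$C = 19$
$I{\left(P \right)} = \frac{-5 + P^{2} - 5 P}{P}$
$X{\left(h \right)} = 19 + h$ ($X{\left(h \right)} = h + 19 = 19 + h$)
$X{\left(I{\left(-4 \right)} \right)} + 110 = \left(19 - \left(9 - \frac{5}{4}\right)\right) + 110 = \left(19 - \frac{31}{4}\right) + 110 = \frac{45}{4} + 110 = \frac{485}{4}$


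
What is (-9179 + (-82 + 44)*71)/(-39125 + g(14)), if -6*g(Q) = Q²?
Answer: 35631/117473 ≈ 0.30331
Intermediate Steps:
g(Q) = -Q²/6
(-9179 + (-82 + 44)*71)/(-39125 + g(14)) = (-9179 + (-82 + 44)*71)/(-39125 - ⅙*14²) = (-9179 - 38*71)/(-39125 - ⅙*196) = (-9179 - 2698)/(-39125 - 98/3) = -11877/(-117473/3) = -11877*(-3/117473) = 35631/117473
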